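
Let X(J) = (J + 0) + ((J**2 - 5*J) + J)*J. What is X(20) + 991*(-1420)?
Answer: -1400800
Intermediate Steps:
X(J) = J + J*(J**2 - 4*J) (X(J) = J + (J**2 - 4*J)*J = J + J*(J**2 - 4*J))
X(20) + 991*(-1420) = 20*(1 + 20**2 - 4*20) + 991*(-1420) = 20*(1 + 400 - 80) - 1407220 = 20*321 - 1407220 = 6420 - 1407220 = -1400800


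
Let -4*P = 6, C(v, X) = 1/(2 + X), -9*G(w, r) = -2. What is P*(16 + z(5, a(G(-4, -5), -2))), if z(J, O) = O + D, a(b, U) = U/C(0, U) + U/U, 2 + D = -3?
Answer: -18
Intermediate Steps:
G(w, r) = 2/9 (G(w, r) = -1/9*(-2) = 2/9)
D = -5 (D = -2 - 3 = -5)
a(b, U) = 1 + U*(2 + U) (a(b, U) = U/(1/(2 + U)) + U/U = U*(2 + U) + 1 = 1 + U*(2 + U))
z(J, O) = -5 + O (z(J, O) = O - 5 = -5 + O)
P = -3/2 (P = -1/4*6 = -3/2 ≈ -1.5000)
P*(16 + z(5, a(G(-4, -5), -2))) = -3*(16 + (-5 + (1 - 2*(2 - 2))))/2 = -3*(16 + (-5 + (1 - 2*0)))/2 = -3*(16 + (-5 + (1 + 0)))/2 = -3*(16 + (-5 + 1))/2 = -3*(16 - 4)/2 = -3/2*12 = -18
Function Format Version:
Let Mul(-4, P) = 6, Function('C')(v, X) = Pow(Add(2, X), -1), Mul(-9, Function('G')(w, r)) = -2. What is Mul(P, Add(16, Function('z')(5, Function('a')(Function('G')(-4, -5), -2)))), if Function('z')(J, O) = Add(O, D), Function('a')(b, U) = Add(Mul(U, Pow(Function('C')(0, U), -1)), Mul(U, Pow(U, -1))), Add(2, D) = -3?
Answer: -18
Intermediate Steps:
Function('G')(w, r) = Rational(2, 9) (Function('G')(w, r) = Mul(Rational(-1, 9), -2) = Rational(2, 9))
D = -5 (D = Add(-2, -3) = -5)
Function('a')(b, U) = Add(1, Mul(U, Add(2, U))) (Function('a')(b, U) = Add(Mul(U, Pow(Pow(Add(2, U), -1), -1)), Mul(U, Pow(U, -1))) = Add(Mul(U, Add(2, U)), 1) = Add(1, Mul(U, Add(2, U))))
Function('z')(J, O) = Add(-5, O) (Function('z')(J, O) = Add(O, -5) = Add(-5, O))
P = Rational(-3, 2) (P = Mul(Rational(-1, 4), 6) = Rational(-3, 2) ≈ -1.5000)
Mul(P, Add(16, Function('z')(5, Function('a')(Function('G')(-4, -5), -2)))) = Mul(Rational(-3, 2), Add(16, Add(-5, Add(1, Mul(-2, Add(2, -2)))))) = Mul(Rational(-3, 2), Add(16, Add(-5, Add(1, Mul(-2, 0))))) = Mul(Rational(-3, 2), Add(16, Add(-5, Add(1, 0)))) = Mul(Rational(-3, 2), Add(16, Add(-5, 1))) = Mul(Rational(-3, 2), Add(16, -4)) = Mul(Rational(-3, 2), 12) = -18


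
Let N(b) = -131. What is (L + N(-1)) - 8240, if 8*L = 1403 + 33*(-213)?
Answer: -36297/4 ≈ -9074.3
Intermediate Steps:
L = -2813/4 (L = (1403 + 33*(-213))/8 = (1403 - 7029)/8 = (⅛)*(-5626) = -2813/4 ≈ -703.25)
(L + N(-1)) - 8240 = (-2813/4 - 131) - 8240 = -3337/4 - 8240 = -36297/4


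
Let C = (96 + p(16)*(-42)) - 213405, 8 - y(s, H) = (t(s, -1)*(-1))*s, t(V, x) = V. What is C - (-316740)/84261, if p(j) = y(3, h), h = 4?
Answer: -6011158421/28087 ≈ -2.1402e+5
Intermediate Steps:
y(s, H) = 8 + s**2 (y(s, H) = 8 - s*(-1)*s = 8 - (-s)*s = 8 - (-1)*s**2 = 8 + s**2)
p(j) = 17 (p(j) = 8 + 3**2 = 8 + 9 = 17)
C = -214023 (C = (96 + 17*(-42)) - 213405 = (96 - 714) - 213405 = -618 - 213405 = -214023)
C - (-316740)/84261 = -214023 - (-316740)/84261 = -214023 - 1*(-105580/28087) = -214023 + 105580/28087 = -6011158421/28087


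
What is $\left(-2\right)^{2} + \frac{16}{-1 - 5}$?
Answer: $\frac{4}{3} \approx 1.3333$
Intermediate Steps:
$\left(-2\right)^{2} + \frac{16}{-1 - 5} = 4 + \frac{16}{-6} = 4 + 16 \left(- \frac{1}{6}\right) = 4 - \frac{8}{3} = \frac{4}{3}$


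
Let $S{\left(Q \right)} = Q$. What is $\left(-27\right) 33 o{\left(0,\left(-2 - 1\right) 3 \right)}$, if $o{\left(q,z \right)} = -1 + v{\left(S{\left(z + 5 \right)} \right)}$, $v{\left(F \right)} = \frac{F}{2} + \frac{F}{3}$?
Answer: $3861$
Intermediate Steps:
$v{\left(F \right)} = \frac{5 F}{6}$ ($v{\left(F \right)} = F \frac{1}{2} + F \frac{1}{3} = \frac{F}{2} + \frac{F}{3} = \frac{5 F}{6}$)
$o{\left(q,z \right)} = \frac{19}{6} + \frac{5 z}{6}$ ($o{\left(q,z \right)} = -1 + \frac{5 \left(z + 5\right)}{6} = -1 + \frac{5 \left(5 + z\right)}{6} = -1 + \left(\frac{25}{6} + \frac{5 z}{6}\right) = \frac{19}{6} + \frac{5 z}{6}$)
$\left(-27\right) 33 o{\left(0,\left(-2 - 1\right) 3 \right)} = \left(-27\right) 33 \left(\frac{19}{6} + \frac{5 \left(-2 - 1\right) 3}{6}\right) = - 891 \left(\frac{19}{6} + \frac{5 \left(\left(-3\right) 3\right)}{6}\right) = - 891 \left(\frac{19}{6} + \frac{5}{6} \left(-9\right)\right) = - 891 \left(\frac{19}{6} - \frac{15}{2}\right) = \left(-891\right) \left(- \frac{13}{3}\right) = 3861$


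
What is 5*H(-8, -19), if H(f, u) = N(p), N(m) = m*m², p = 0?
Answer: 0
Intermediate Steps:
N(m) = m³
H(f, u) = 0 (H(f, u) = 0³ = 0)
5*H(-8, -19) = 5*0 = 0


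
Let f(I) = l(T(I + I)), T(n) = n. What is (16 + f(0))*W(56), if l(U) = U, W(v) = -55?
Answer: -880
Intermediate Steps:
f(I) = 2*I (f(I) = I + I = 2*I)
(16 + f(0))*W(56) = (16 + 2*0)*(-55) = (16 + 0)*(-55) = 16*(-55) = -880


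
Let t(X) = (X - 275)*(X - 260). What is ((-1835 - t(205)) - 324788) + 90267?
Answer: -240206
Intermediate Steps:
t(X) = (-275 + X)*(-260 + X)
((-1835 - t(205)) - 324788) + 90267 = ((-1835 - (71500 + 205**2 - 535*205)) - 324788) + 90267 = ((-1835 - (71500 + 42025 - 109675)) - 324788) + 90267 = ((-1835 - 1*3850) - 324788) + 90267 = ((-1835 - 3850) - 324788) + 90267 = (-5685 - 324788) + 90267 = -330473 + 90267 = -240206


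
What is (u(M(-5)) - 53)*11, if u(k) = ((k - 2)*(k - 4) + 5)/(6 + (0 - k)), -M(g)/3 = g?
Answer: -6875/9 ≈ -763.89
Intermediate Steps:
M(g) = -3*g
u(k) = (5 + (-4 + k)*(-2 + k))/(6 - k) (u(k) = ((-2 + k)*(-4 + k) + 5)/(6 - k) = ((-4 + k)*(-2 + k) + 5)/(6 - k) = (5 + (-4 + k)*(-2 + k))/(6 - k))
(u(M(-5)) - 53)*11 = ((-13 - (-3*(-5))² + 6*(-3*(-5)))/(-6 - 3*(-5)) - 53)*11 = ((-13 - 1*15² + 6*15)/(-6 + 15) - 53)*11 = ((-13 - 1*225 + 90)/9 - 53)*11 = ((-13 - 225 + 90)/9 - 53)*11 = ((⅑)*(-148) - 53)*11 = (-148/9 - 53)*11 = -625/9*11 = -6875/9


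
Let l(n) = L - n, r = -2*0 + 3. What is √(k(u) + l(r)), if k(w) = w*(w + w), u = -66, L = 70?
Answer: √8779 ≈ 93.696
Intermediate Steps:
r = 3 (r = 0 + 3 = 3)
l(n) = 70 - n
k(w) = 2*w² (k(w) = w*(2*w) = 2*w²)
√(k(u) + l(r)) = √(2*(-66)² + (70 - 1*3)) = √(2*4356 + (70 - 3)) = √(8712 + 67) = √8779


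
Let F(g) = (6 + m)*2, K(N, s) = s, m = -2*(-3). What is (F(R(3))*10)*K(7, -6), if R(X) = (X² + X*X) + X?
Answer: -1440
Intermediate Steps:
m = 6
R(X) = X + 2*X² (R(X) = (X² + X²) + X = 2*X² + X = X + 2*X²)
F(g) = 24 (F(g) = (6 + 6)*2 = 12*2 = 24)
(F(R(3))*10)*K(7, -6) = (24*10)*(-6) = 240*(-6) = -1440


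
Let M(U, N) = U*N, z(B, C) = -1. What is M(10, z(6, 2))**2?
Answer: 100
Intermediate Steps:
M(U, N) = N*U
M(10, z(6, 2))**2 = (-1*10)**2 = (-10)**2 = 100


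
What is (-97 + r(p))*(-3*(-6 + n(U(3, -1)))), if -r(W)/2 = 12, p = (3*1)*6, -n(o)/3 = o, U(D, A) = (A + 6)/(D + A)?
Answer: -9801/2 ≈ -4900.5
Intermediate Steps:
U(D, A) = (6 + A)/(A + D)
n(o) = -3*o
p = 18 (p = 3*6 = 18)
r(W) = -24 (r(W) = -2*12 = -24)
(-97 + r(p))*(-3*(-6 + n(U(3, -1)))) = (-97 - 24)*(-3*(-6 - 3*(6 - 1)/(-1 + 3))) = -(-363)*(-6 - 3*5/2) = -(-363)*(-6 - 15/2) = -(-363)*(-27)/2 = -121*81/2 = -9801/2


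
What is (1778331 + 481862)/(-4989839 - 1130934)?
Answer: -2260193/6120773 ≈ -0.36927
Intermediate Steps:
(1778331 + 481862)/(-4989839 - 1130934) = 2260193/(-6120773) = 2260193*(-1/6120773) = -2260193/6120773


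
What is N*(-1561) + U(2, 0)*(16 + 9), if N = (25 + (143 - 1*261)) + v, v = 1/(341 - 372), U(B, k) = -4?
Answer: 4498824/31 ≈ 1.4512e+5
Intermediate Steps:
v = -1/31 (v = 1/(-31) = -1/31 ≈ -0.032258)
N = -2884/31 (N = (25 + (143 - 1*261)) - 1/31 = (25 + (143 - 261)) - 1/31 = (25 - 118) - 1/31 = -93 - 1/31 = -2884/31 ≈ -93.032)
N*(-1561) + U(2, 0)*(16 + 9) = -2884/31*(-1561) - 4*(16 + 9) = 4501924/31 - 4*25 = 4501924/31 - 100 = 4498824/31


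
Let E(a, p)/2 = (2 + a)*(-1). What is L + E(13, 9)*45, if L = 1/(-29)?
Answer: -39151/29 ≈ -1350.0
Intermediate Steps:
E(a, p) = -4 - 2*a (E(a, p) = 2*((2 + a)*(-1)) = 2*(-2 - a) = -4 - 2*a)
L = -1/29 ≈ -0.034483
L + E(13, 9)*45 = -1/29 + (-4 - 2*13)*45 = -1/29 + (-4 - 26)*45 = -1/29 - 30*45 = -1/29 - 1350 = -39151/29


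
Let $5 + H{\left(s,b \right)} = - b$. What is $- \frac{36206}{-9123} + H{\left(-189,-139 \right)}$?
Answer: $\frac{1258688}{9123} \approx 137.97$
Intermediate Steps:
$H{\left(s,b \right)} = -5 - b$
$- \frac{36206}{-9123} + H{\left(-189,-139 \right)} = - \frac{36206}{-9123} - -134 = \left(-36206\right) \left(- \frac{1}{9123}\right) + \left(-5 + 139\right) = \frac{36206}{9123} + 134 = \frac{1258688}{9123}$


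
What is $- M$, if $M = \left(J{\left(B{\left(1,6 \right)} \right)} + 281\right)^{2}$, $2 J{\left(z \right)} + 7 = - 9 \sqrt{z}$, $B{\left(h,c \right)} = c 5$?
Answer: $- \frac{310455}{4} + \frac{4995 \sqrt{30}}{2} \approx -63934.0$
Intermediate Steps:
$B{\left(h,c \right)} = 5 c$
$J{\left(z \right)} = - \frac{7}{2} - \frac{9 \sqrt{z}}{2}$ ($J{\left(z \right)} = - \frac{7}{2} + \frac{\left(-9\right) \sqrt{z}}{2} = - \frac{7}{2} - \frac{9 \sqrt{z}}{2}$)
$M = \left(\frac{555}{2} - \frac{9 \sqrt{30}}{2}\right)^{2}$ ($M = \left(\left(- \frac{7}{2} - \frac{9 \sqrt{5 \cdot 6}}{2}\right) + 281\right)^{2} = \left(\left(- \frac{7}{2} - \frac{9 \sqrt{30}}{2}\right) + 281\right)^{2} = \left(\frac{555}{2} - \frac{9 \sqrt{30}}{2}\right)^{2} \approx 63934.0$)
$- M = - (\frac{310455}{4} - \frac{4995 \sqrt{30}}{2}) = - \frac{310455}{4} + \frac{4995 \sqrt{30}}{2}$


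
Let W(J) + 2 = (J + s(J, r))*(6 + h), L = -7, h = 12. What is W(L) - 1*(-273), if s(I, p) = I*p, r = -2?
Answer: 397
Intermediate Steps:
W(J) = -2 - 18*J (W(J) = -2 + (J + J*(-2))*(6 + 12) = -2 + (J - 2*J)*18 = -2 - J*18 = -2 - 18*J)
W(L) - 1*(-273) = (-2 - 18*(-7)) - 1*(-273) = (-2 + 126) + 273 = 124 + 273 = 397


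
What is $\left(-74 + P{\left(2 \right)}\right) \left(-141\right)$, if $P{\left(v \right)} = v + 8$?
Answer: $9024$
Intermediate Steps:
$P{\left(v \right)} = 8 + v$
$\left(-74 + P{\left(2 \right)}\right) \left(-141\right) = \left(-74 + \left(8 + 2\right)\right) \left(-141\right) = \left(-74 + 10\right) \left(-141\right) = \left(-64\right) \left(-141\right) = 9024$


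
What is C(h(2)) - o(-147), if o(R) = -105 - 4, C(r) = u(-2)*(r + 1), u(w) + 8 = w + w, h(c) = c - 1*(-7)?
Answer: -11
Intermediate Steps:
h(c) = 7 + c (h(c) = c + 7 = 7 + c)
u(w) = -8 + 2*w (u(w) = -8 + (w + w) = -8 + 2*w)
C(r) = -12 - 12*r (C(r) = (-8 + 2*(-2))*(r + 1) = (-8 - 4)*(1 + r) = -12*(1 + r) = -12 - 12*r)
o(R) = -109
C(h(2)) - o(-147) = (-12 - 12*(7 + 2)) - 1*(-109) = (-12 - 12*9) + 109 = (-12 - 108) + 109 = -120 + 109 = -11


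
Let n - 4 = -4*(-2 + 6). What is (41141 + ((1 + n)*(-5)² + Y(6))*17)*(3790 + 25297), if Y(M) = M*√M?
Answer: 1060686542 + 2966874*√6 ≈ 1.0680e+9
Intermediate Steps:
n = -12 (n = 4 - 4*(-2 + 6) = 4 - 4*4 = 4 - 16 = -12)
Y(M) = M^(3/2)
(41141 + ((1 + n)*(-5)² + Y(6))*17)*(3790 + 25297) = (41141 + ((1 - 12)*(-5)² + 6^(3/2))*17)*(3790 + 25297) = (41141 + (-11*25 + 6*√6)*17)*29087 = (41141 + (-275 + 6*√6)*17)*29087 = (41141 + (-4675 + 102*√6))*29087 = (36466 + 102*√6)*29087 = 1060686542 + 2966874*√6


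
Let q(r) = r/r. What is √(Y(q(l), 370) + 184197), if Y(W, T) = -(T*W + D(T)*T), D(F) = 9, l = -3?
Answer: √180497 ≈ 424.85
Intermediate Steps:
q(r) = 1
Y(W, T) = -9*T - T*W (Y(W, T) = -(T*W + 9*T) = -(9*T + T*W) = -9*T - T*W)
√(Y(q(l), 370) + 184197) = √(-1*370*(9 + 1) + 184197) = √(-1*370*10 + 184197) = √(-3700 + 184197) = √180497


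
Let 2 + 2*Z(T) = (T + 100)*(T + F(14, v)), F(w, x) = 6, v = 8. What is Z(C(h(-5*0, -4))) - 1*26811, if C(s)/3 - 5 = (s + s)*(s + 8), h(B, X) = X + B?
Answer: -55049/2 ≈ -27525.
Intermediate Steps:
h(B, X) = B + X
C(s) = 15 + 6*s*(8 + s) (C(s) = 15 + 3*((s + s)*(s + 8)) = 15 + 3*((2*s)*(8 + s)) = 15 + 3*(2*s*(8 + s)) = 15 + 6*s*(8 + s))
Z(T) = -1 + (6 + T)*(100 + T)/2 (Z(T) = -1 + ((T + 100)*(T + 6))/2 = -1 + ((100 + T)*(6 + T))/2 = -1 + ((6 + T)*(100 + T))/2 = -1 + (6 + T)*(100 + T)/2)
Z(C(h(-5*0, -4))) - 1*26811 = (299 + (15 + 6*(-5*0 - 4)² + 48*(-5*0 - 4))²/2 + 53*(15 + 6*(-5*0 - 4)² + 48*(-5*0 - 4))) - 1*26811 = (299 + (15 + 6*(0 - 4)² + 48*(0 - 4))²/2 + 53*(15 + 6*(0 - 4)² + 48*(0 - 4))) - 26811 = (299 + (15 + 6*(-4)² + 48*(-4))²/2 + 53*(15 + 6*(-4)² + 48*(-4))) - 26811 = (299 + (15 + 6*16 - 192)²/2 + 53*(15 + 6*16 - 192)) - 26811 = (299 + (15 + 96 - 192)²/2 + 53*(15 + 96 - 192)) - 26811 = (299 + (½)*(-81)² + 53*(-81)) - 26811 = (299 + (½)*6561 - 4293) - 26811 = (299 + 6561/2 - 4293) - 26811 = -1427/2 - 26811 = -55049/2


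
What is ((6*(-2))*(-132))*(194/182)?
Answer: 153648/91 ≈ 1688.4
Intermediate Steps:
((6*(-2))*(-132))*(194/182) = (-12*(-132))*(194*(1/182)) = 1584*(97/91) = 153648/91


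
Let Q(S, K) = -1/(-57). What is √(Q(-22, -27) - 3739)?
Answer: I*√12147954/57 ≈ 61.147*I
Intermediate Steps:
Q(S, K) = 1/57 (Q(S, K) = -1*(-1/57) = 1/57)
√(Q(-22, -27) - 3739) = √(1/57 - 3739) = √(-213122/57) = I*√12147954/57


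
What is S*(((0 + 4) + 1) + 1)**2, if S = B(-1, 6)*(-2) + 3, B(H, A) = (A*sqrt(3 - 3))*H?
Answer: 108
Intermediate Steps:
B(H, A) = 0 (B(H, A) = (A*sqrt(0))*H = (A*0)*H = 0*H = 0)
S = 3 (S = 0*(-2) + 3 = 0 + 3 = 3)
S*(((0 + 4) + 1) + 1)**2 = 3*(((0 + 4) + 1) + 1)**2 = 3*((4 + 1) + 1)**2 = 3*(5 + 1)**2 = 3*6**2 = 3*36 = 108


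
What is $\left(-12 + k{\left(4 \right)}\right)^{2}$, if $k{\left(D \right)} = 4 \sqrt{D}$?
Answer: $16$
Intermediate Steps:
$\left(-12 + k{\left(4 \right)}\right)^{2} = \left(-12 + 4 \sqrt{4}\right)^{2} = \left(-12 + 4 \cdot 2\right)^{2} = \left(-12 + 8\right)^{2} = \left(-4\right)^{2} = 16$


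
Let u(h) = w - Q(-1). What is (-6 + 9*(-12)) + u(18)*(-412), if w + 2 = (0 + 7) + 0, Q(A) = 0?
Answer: -2174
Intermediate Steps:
w = 5 (w = -2 + ((0 + 7) + 0) = -2 + (7 + 0) = -2 + 7 = 5)
u(h) = 5 (u(h) = 5 - 1*0 = 5 + 0 = 5)
(-6 + 9*(-12)) + u(18)*(-412) = (-6 + 9*(-12)) + 5*(-412) = (-6 - 108) - 2060 = -114 - 2060 = -2174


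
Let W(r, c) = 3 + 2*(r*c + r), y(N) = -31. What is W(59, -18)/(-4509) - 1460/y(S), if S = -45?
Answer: 6645233/139779 ≈ 47.541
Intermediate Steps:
W(r, c) = 3 + 2*r + 2*c*r (W(r, c) = 3 + 2*(c*r + r) = 3 + 2*(r + c*r) = 3 + (2*r + 2*c*r) = 3 + 2*r + 2*c*r)
W(59, -18)/(-4509) - 1460/y(S) = (3 + 2*59 + 2*(-18)*59)/(-4509) - 1460/(-31) = (3 + 118 - 2124)*(-1/4509) - 1460*(-1/31) = -2003*(-1/4509) + 1460/31 = 2003/4509 + 1460/31 = 6645233/139779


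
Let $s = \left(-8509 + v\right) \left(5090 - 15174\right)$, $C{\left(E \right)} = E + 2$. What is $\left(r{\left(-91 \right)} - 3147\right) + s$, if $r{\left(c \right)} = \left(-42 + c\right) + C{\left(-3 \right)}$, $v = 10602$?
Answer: $-21109093$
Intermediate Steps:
$C{\left(E \right)} = 2 + E$
$r{\left(c \right)} = -43 + c$ ($r{\left(c \right)} = \left(-42 + c\right) + \left(2 - 3\right) = \left(-42 + c\right) - 1 = -43 + c$)
$s = -21105812$ ($s = \left(-8509 + 10602\right) \left(5090 - 15174\right) = 2093 \left(-10084\right) = -21105812$)
$\left(r{\left(-91 \right)} - 3147\right) + s = \left(\left(-43 - 91\right) - 3147\right) - 21105812 = \left(-134 - 3147\right) - 21105812 = -3281 - 21105812 = -21109093$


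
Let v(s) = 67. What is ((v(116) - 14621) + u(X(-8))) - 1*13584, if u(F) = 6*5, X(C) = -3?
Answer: -28108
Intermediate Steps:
u(F) = 30
((v(116) - 14621) + u(X(-8))) - 1*13584 = ((67 - 14621) + 30) - 1*13584 = (-14554 + 30) - 13584 = -14524 - 13584 = -28108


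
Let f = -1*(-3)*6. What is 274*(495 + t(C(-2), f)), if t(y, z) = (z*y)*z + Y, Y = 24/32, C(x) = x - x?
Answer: 271671/2 ≈ 1.3584e+5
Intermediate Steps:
C(x) = 0
Y = ¾ (Y = 24*(1/32) = ¾ ≈ 0.75000)
f = 18 (f = 3*6 = 18)
t(y, z) = ¾ + y*z² (t(y, z) = (z*y)*z + ¾ = (y*z)*z + ¾ = y*z² + ¾ = ¾ + y*z²)
274*(495 + t(C(-2), f)) = 274*(495 + (¾ + 0*18²)) = 274*(495 + (¾ + 0*324)) = 274*(495 + (¾ + 0)) = 274*(495 + ¾) = 274*(1983/4) = 271671/2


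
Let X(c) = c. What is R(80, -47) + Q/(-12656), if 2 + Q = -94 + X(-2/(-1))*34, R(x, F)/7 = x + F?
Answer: 104413/452 ≈ 231.00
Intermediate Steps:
R(x, F) = 7*F + 7*x (R(x, F) = 7*(x + F) = 7*(F + x) = 7*F + 7*x)
Q = -28 (Q = -2 + (-94 - 2/(-1)*34) = -2 + (-94 - 2*(-1)*34) = -2 + (-94 + 2*34) = -2 + (-94 + 68) = -2 - 26 = -28)
R(80, -47) + Q/(-12656) = (7*(-47) + 7*80) - 28/(-12656) = (-329 + 560) - 28*(-1/12656) = 231 + 1/452 = 104413/452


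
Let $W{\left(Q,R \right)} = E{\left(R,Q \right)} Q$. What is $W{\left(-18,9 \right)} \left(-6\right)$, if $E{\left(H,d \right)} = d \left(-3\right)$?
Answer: $5832$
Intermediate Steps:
$E{\left(H,d \right)} = - 3 d$
$W{\left(Q,R \right)} = - 3 Q^{2}$ ($W{\left(Q,R \right)} = - 3 Q Q = - 3 Q^{2}$)
$W{\left(-18,9 \right)} \left(-6\right) = - 3 \left(-18\right)^{2} \left(-6\right) = \left(-3\right) 324 \left(-6\right) = \left(-972\right) \left(-6\right) = 5832$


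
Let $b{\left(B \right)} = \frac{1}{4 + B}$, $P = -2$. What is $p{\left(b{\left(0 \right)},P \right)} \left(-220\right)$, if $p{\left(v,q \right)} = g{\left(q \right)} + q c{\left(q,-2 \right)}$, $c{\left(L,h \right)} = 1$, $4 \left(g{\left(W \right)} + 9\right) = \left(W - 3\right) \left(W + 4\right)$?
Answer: $2970$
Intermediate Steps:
$g{\left(W \right)} = -9 + \frac{\left(-3 + W\right) \left(4 + W\right)}{4}$ ($g{\left(W \right)} = -9 + \frac{\left(W - 3\right) \left(W + 4\right)}{4} = -9 + \frac{\left(-3 + W\right) \left(4 + W\right)}{4}$)
$p{\left(v,q \right)} = -12 + \frac{q^{2}}{4} + \frac{5 q}{4}$ ($p{\left(v,q \right)} = \left(-12 + \frac{q}{4} + \frac{q^{2}}{4}\right) + q 1 = \left(-12 + \frac{q}{4} + \frac{q^{2}}{4}\right) + q = -12 + \frac{q^{2}}{4} + \frac{5 q}{4}$)
$p{\left(b{\left(0 \right)},P \right)} \left(-220\right) = \left(-12 + \frac{\left(-2\right)^{2}}{4} + \frac{5}{4} \left(-2\right)\right) \left(-220\right) = \left(-12 + \frac{1}{4} \cdot 4 - \frac{5}{2}\right) \left(-220\right) = \left(-12 + 1 - \frac{5}{2}\right) \left(-220\right) = \left(- \frac{27}{2}\right) \left(-220\right) = 2970$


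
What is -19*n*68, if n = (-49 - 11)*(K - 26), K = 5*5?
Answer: -77520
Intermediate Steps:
K = 25
n = 60 (n = (-49 - 11)*(25 - 26) = -60*(-1) = 60)
-19*n*68 = -19*60*68 = -1140*68 = -77520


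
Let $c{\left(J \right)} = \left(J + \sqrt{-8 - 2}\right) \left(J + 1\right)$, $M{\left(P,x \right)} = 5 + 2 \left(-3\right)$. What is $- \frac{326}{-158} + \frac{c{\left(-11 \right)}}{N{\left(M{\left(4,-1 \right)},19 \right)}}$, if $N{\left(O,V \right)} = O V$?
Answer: $- \frac{5593}{1501} + \frac{10 i \sqrt{10}}{19} \approx -3.7262 + 1.6644 i$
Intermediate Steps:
$M{\left(P,x \right)} = -1$ ($M{\left(P,x \right)} = 5 - 6 = -1$)
$c{\left(J \right)} = \left(1 + J\right) \left(J + i \sqrt{10}\right)$ ($c{\left(J \right)} = \left(J + \sqrt{-10}\right) \left(1 + J\right) = \left(J + i \sqrt{10}\right) \left(1 + J\right) = \left(1 + J\right) \left(J + i \sqrt{10}\right)$)
$- \frac{326}{-158} + \frac{c{\left(-11 \right)}}{N{\left(M{\left(4,-1 \right)},19 \right)}} = - \frac{326}{-158} + \frac{-11 + \left(-11\right)^{2} + i \sqrt{10} + i \left(-11\right) \sqrt{10}}{\left(-1\right) 19} = \left(-326\right) \left(- \frac{1}{158}\right) + \frac{-11 + 121 + i \sqrt{10} - 11 i \sqrt{10}}{-19} = \frac{163}{79} + \left(110 - 10 i \sqrt{10}\right) \left(- \frac{1}{19}\right) = \frac{163}{79} - \left(\frac{110}{19} - \frac{10 i \sqrt{10}}{19}\right) = - \frac{5593}{1501} + \frac{10 i \sqrt{10}}{19}$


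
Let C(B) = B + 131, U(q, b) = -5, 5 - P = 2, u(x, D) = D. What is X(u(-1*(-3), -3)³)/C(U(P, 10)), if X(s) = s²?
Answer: 81/14 ≈ 5.7857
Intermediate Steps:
P = 3 (P = 5 - 1*2 = 5 - 2 = 3)
C(B) = 131 + B
X(u(-1*(-3), -3)³)/C(U(P, 10)) = ((-3)³)²/(131 - 5) = (-27)²/126 = 729*(1/126) = 81/14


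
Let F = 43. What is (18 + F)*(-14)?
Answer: -854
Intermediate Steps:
(18 + F)*(-14) = (18 + 43)*(-14) = 61*(-14) = -854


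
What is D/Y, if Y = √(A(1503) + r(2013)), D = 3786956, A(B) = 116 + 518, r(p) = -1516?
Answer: -1893478*I*√2/21 ≈ -1.2751e+5*I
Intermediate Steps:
A(B) = 634
Y = 21*I*√2 (Y = √(634 - 1516) = √(-882) = 21*I*√2 ≈ 29.698*I)
D/Y = 3786956/((21*I*√2)) = 3786956*(-I*√2/42) = -1893478*I*√2/21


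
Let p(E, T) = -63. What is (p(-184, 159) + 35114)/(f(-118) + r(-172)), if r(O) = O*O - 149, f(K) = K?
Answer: 35051/29317 ≈ 1.1956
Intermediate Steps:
r(O) = -149 + O**2 (r(O) = O**2 - 149 = -149 + O**2)
(p(-184, 159) + 35114)/(f(-118) + r(-172)) = (-63 + 35114)/(-118 + (-149 + (-172)**2)) = 35051/(-118 + (-149 + 29584)) = 35051/(-118 + 29435) = 35051/29317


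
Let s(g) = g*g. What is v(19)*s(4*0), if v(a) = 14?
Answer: 0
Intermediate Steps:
s(g) = g²
v(19)*s(4*0) = 14*(4*0)² = 14*0² = 14*0 = 0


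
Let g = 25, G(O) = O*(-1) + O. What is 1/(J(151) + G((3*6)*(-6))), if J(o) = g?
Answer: 1/25 ≈ 0.040000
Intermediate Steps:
G(O) = 0 (G(O) = -O + O = 0)
J(o) = 25
1/(J(151) + G((3*6)*(-6))) = 1/(25 + 0) = 1/25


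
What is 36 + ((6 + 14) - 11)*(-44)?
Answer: -360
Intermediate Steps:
36 + ((6 + 14) - 11)*(-44) = 36 + (20 - 11)*(-44) = 36 + 9*(-44) = 36 - 396 = -360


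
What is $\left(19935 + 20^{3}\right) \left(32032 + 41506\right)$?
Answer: $2054284030$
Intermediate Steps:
$\left(19935 + 20^{3}\right) \left(32032 + 41506\right) = \left(19935 + 8000\right) 73538 = 27935 \cdot 73538 = 2054284030$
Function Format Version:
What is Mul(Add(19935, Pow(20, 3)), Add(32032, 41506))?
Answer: 2054284030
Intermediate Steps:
Mul(Add(19935, Pow(20, 3)), Add(32032, 41506)) = Mul(Add(19935, 8000), 73538) = Mul(27935, 73538) = 2054284030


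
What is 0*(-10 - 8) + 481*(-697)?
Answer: -335257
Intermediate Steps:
0*(-10 - 8) + 481*(-697) = 0*(-18) - 335257 = 0 - 335257 = -335257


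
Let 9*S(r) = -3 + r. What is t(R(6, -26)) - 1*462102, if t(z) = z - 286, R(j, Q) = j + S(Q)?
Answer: -4161467/9 ≈ -4.6239e+5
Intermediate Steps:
S(r) = -⅓ + r/9 (S(r) = (-3 + r)/9 = -⅓ + r/9)
R(j, Q) = -⅓ + j + Q/9 (R(j, Q) = j + (-⅓ + Q/9) = -⅓ + j + Q/9)
t(z) = -286 + z
t(R(6, -26)) - 1*462102 = (-286 + (-⅓ + 6 + (⅑)*(-26))) - 1*462102 = (-286 + (-⅓ + 6 - 26/9)) - 462102 = (-286 + 25/9) - 462102 = -2549/9 - 462102 = -4161467/9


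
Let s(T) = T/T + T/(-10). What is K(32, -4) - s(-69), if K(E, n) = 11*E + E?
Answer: 3761/10 ≈ 376.10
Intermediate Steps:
s(T) = 1 - T/10 (s(T) = 1 + T*(-⅒) = 1 - T/10)
K(E, n) = 12*E
K(32, -4) - s(-69) = 12*32 - (1 - ⅒*(-69)) = 384 - (1 + 69/10) = 384 - 1*79/10 = 384 - 79/10 = 3761/10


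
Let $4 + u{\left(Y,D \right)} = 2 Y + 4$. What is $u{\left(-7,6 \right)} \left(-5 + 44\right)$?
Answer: $-546$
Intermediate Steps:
$u{\left(Y,D \right)} = 2 Y$ ($u{\left(Y,D \right)} = -4 + \left(2 Y + 4\right) = -4 + \left(4 + 2 Y\right) = 2 Y$)
$u{\left(-7,6 \right)} \left(-5 + 44\right) = 2 \left(-7\right) \left(-5 + 44\right) = \left(-14\right) 39 = -546$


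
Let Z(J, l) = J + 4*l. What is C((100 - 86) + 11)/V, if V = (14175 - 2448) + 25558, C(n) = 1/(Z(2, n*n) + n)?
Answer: 1/94219195 ≈ 1.0614e-8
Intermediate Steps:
C(n) = 1/(2 + n + 4*n**2) (C(n) = 1/((2 + 4*(n*n)) + n) = 1/((2 + 4*n**2) + n) = 1/(2 + n + 4*n**2))
V = 37285 (V = 11727 + 25558 = 37285)
C((100 - 86) + 11)/V = 1/((2 + ((100 - 86) + 11) + 4*((100 - 86) + 11)**2)*37285) = (1/37285)/(2 + (14 + 11) + 4*(14 + 11)**2) = (1/37285)/(2 + 25 + 4*25**2) = (1/37285)/(2 + 25 + 4*625) = (1/37285)/(2 + 25 + 2500) = (1/37285)/2527 = (1/2527)*(1/37285) = 1/94219195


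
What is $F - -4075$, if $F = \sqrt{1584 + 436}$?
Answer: $4075 + 2 \sqrt{505} \approx 4119.9$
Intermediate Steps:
$F = 2 \sqrt{505}$ ($F = \sqrt{2020} = 2 \sqrt{505} \approx 44.944$)
$F - -4075 = 2 \sqrt{505} - -4075 = 2 \sqrt{505} + 4075 = 4075 + 2 \sqrt{505}$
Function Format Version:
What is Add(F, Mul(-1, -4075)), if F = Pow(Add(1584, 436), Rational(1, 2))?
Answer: Add(4075, Mul(2, Pow(505, Rational(1, 2)))) ≈ 4119.9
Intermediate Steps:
F = Mul(2, Pow(505, Rational(1, 2))) (F = Pow(2020, Rational(1, 2)) = Mul(2, Pow(505, Rational(1, 2))) ≈ 44.944)
Add(F, Mul(-1, -4075)) = Add(Mul(2, Pow(505, Rational(1, 2))), Mul(-1, -4075)) = Add(Mul(2, Pow(505, Rational(1, 2))), 4075) = Add(4075, Mul(2, Pow(505, Rational(1, 2))))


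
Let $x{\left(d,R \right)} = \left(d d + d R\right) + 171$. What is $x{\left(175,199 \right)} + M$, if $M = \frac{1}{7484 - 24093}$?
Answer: $\frac{1089899188}{16609} \approx 65621.0$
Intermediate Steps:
$M = - \frac{1}{16609}$ ($M = \frac{1}{7484 - 24093} = \frac{1}{-16609} = - \frac{1}{16609} \approx -6.0208 \cdot 10^{-5}$)
$x{\left(d,R \right)} = 171 + d^{2} + R d$ ($x{\left(d,R \right)} = \left(d^{2} + R d\right) + 171 = 171 + d^{2} + R d$)
$x{\left(175,199 \right)} + M = \left(171 + 175^{2} + 199 \cdot 175\right) - \frac{1}{16609} = \left(171 + 30625 + 34825\right) - \frac{1}{16609} = 65621 - \frac{1}{16609} = \frac{1089899188}{16609}$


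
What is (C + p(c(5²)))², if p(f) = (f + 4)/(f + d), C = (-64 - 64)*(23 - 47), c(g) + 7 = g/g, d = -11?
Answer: 2727555076/289 ≈ 9.4379e+6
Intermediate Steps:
c(g) = -6 (c(g) = -7 + g/g = -7 + 1 = -6)
C = 3072 (C = -128*(-24) = 3072)
p(f) = (4 + f)/(-11 + f) (p(f) = (f + 4)/(f - 11) = (4 + f)/(-11 + f))
(C + p(c(5²)))² = (3072 + (4 - 6)/(-11 - 6))² = (3072 - 2/(-17))² = (3072 - 1/17*(-2))² = (3072 + 2/17)² = (52226/17)² = 2727555076/289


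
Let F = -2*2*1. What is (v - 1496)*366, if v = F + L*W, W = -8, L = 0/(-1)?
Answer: -549000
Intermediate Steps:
L = 0 (L = 0*(-1) = 0)
F = -4 (F = -4*1 = -4)
v = -4 (v = -4 + 0*(-8) = -4 + 0 = -4)
(v - 1496)*366 = (-4 - 1496)*366 = -1500*366 = -549000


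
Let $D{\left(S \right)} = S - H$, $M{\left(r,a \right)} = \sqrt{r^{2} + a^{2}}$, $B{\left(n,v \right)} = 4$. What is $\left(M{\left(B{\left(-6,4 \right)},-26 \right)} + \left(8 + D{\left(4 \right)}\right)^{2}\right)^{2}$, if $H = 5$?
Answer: $3093 + 196 \sqrt{173} \approx 5671.0$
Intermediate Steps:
$M{\left(r,a \right)} = \sqrt{a^{2} + r^{2}}$
$D{\left(S \right)} = -5 + S$ ($D{\left(S \right)} = S - 5 = -5 + S$)
$\left(M{\left(B{\left(-6,4 \right)},-26 \right)} + \left(8 + D{\left(4 \right)}\right)^{2}\right)^{2} = \left(\sqrt{\left(-26\right)^{2} + 4^{2}} + \left(8 + \left(-5 + 4\right)\right)^{2}\right)^{2} = \left(\sqrt{676 + 16} + \left(8 - 1\right)^{2}\right)^{2} = \left(\sqrt{692} + 7^{2}\right)^{2} = \left(2 \sqrt{173} + 49\right)^{2} = \left(49 + 2 \sqrt{173}\right)^{2}$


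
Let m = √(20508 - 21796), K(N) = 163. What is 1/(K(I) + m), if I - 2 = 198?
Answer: 163/27857 - 2*I*√322/27857 ≈ 0.0058513 - 0.0012883*I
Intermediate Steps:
I = 200 (I = 2 + 198 = 200)
m = 2*I*√322 (m = √(-1288) = 2*I*√322 ≈ 35.889*I)
1/(K(I) + m) = 1/(163 + 2*I*√322)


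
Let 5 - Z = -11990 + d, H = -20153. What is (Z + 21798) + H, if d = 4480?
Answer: 9160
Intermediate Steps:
Z = 7515 (Z = 5 - (-11990 + 4480) = 5 - 1*(-7510) = 5 + 7510 = 7515)
(Z + 21798) + H = (7515 + 21798) - 20153 = 29313 - 20153 = 9160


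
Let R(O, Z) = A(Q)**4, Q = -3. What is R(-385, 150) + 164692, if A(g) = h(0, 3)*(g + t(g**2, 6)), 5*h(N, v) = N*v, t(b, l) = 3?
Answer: 164692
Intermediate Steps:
h(N, v) = N*v/5 (h(N, v) = (N*v)/5 = N*v/5)
A(g) = 0 (A(g) = ((1/5)*0*3)*(g + 3) = 0*(3 + g) = 0)
R(O, Z) = 0 (R(O, Z) = 0**4 = 0)
R(-385, 150) + 164692 = 0 + 164692 = 164692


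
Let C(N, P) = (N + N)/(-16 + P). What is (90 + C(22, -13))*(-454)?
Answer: -1164964/29 ≈ -40171.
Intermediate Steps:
C(N, P) = 2*N/(-16 + P) (C(N, P) = (2*N)/(-16 + P) = 2*N/(-16 + P))
(90 + C(22, -13))*(-454) = (90 + 2*22/(-16 - 13))*(-454) = (90 + 2*22/(-29))*(-454) = (90 + 2*22*(-1/29))*(-454) = (90 - 44/29)*(-454) = (2566/29)*(-454) = -1164964/29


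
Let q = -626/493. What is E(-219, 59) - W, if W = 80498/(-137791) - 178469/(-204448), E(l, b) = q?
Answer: -21645052143743/13888349523424 ≈ -1.5585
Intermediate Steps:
q = -626/493 (q = -626*1/493 = -626/493 ≈ -1.2698)
E(l, b) = -626/493
W = 8133766875/28171094368 (W = 80498*(-1/137791) - 178469*(-1/204448) = -80498/137791 + 178469/204448 = 8133766875/28171094368 ≈ 0.28873)
E(-219, 59) - W = -626/493 - 1*8133766875/28171094368 = -626/493 - 8133766875/28171094368 = -21645052143743/13888349523424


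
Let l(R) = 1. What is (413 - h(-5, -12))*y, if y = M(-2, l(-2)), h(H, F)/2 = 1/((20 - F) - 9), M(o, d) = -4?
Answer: -37988/23 ≈ -1651.7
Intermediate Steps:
h(H, F) = 2/(11 - F) (h(H, F) = 2/((20 - F) - 9) = 2/(11 - F))
y = -4
(413 - h(-5, -12))*y = (413 - (-2)/(-11 - 12))*(-4) = (413 - (-2)/(-23))*(-4) = (413 - (-2)*(-1)/23)*(-4) = (413 - 1*2/23)*(-4) = (413 - 2/23)*(-4) = (9497/23)*(-4) = -37988/23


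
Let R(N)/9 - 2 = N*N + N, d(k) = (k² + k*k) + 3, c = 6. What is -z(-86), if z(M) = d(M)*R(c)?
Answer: -5858820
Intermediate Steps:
d(k) = 3 + 2*k² (d(k) = (k² + k²) + 3 = 2*k² + 3 = 3 + 2*k²)
R(N) = 18 + 9*N + 9*N² (R(N) = 18 + 9*(N*N + N) = 18 + 9*(N² + N) = 18 + 9*(N + N²) = 18 + (9*N + 9*N²) = 18 + 9*N + 9*N²)
z(M) = 1188 + 792*M² (z(M) = (3 + 2*M²)*(18 + 9*6 + 9*6²) = (3 + 2*M²)*(18 + 54 + 9*36) = (3 + 2*M²)*(18 + 54 + 324) = (3 + 2*M²)*396 = 1188 + 792*M²)
-z(-86) = -(1188 + 792*(-86)²) = -(1188 + 792*7396) = -(1188 + 5857632) = -1*5858820 = -5858820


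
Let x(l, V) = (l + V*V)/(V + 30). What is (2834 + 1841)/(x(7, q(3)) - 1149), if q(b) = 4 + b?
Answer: -172975/42457 ≈ -4.0741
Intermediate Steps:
x(l, V) = (l + V²)/(30 + V)
(2834 + 1841)/(x(7, q(3)) - 1149) = (2834 + 1841)/((7 + (4 + 3)²)/(30 + (4 + 3)) - 1149) = 4675/((7 + 7²)/(30 + 7) - 1149) = 4675/((7 + 49)/37 - 1149) = 4675/((1/37)*56 - 1149) = 4675/(56/37 - 1149) = 4675/(-42457/37) = 4675*(-37/42457) = -172975/42457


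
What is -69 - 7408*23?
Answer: -170453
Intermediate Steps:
-69 - 7408*23 = -69 - 926*184 = -69 - 170384 = -170453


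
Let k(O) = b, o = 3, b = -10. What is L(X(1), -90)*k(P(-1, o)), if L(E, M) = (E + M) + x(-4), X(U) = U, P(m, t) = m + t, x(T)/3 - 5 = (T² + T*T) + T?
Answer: -100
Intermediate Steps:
x(T) = 15 + 3*T + 6*T² (x(T) = 15 + 3*((T² + T*T) + T) = 15 + 3*((T² + T²) + T) = 15 + 3*(2*T² + T) = 15 + 3*(T + 2*T²) = 15 + (3*T + 6*T²) = 15 + 3*T + 6*T²)
k(O) = -10
L(E, M) = 99 + E + M (L(E, M) = (E + M) + (15 + 3*(-4) + 6*(-4)²) = (E + M) + (15 - 12 + 6*16) = (E + M) + (15 - 12 + 96) = (E + M) + 99 = 99 + E + M)
L(X(1), -90)*k(P(-1, o)) = (99 + 1 - 90)*(-10) = 10*(-10) = -100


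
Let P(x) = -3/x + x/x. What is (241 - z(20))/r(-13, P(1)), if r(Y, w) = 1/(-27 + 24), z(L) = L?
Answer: -663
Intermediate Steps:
P(x) = 1 - 3/x (P(x) = -3/x + 1 = 1 - 3/x)
r(Y, w) = -⅓ (r(Y, w) = 1/(-3) = -⅓)
(241 - z(20))/r(-13, P(1)) = (241 - 1*20)/(-⅓) = (241 - 20)*(-3) = 221*(-3) = -663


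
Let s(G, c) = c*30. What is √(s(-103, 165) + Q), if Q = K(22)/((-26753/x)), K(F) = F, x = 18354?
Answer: √3532026354186/26753 ≈ 70.249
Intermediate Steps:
s(G, c) = 30*c
Q = -403788/26753 (Q = 22/((-26753/18354)) = 22/((-26753*1/18354)) = 22/(-26753/18354) = 22*(-18354/26753) = -403788/26753 ≈ -15.093)
√(s(-103, 165) + Q) = √(30*165 - 403788/26753) = √(4950 - 403788/26753) = √(132023562/26753) = √3532026354186/26753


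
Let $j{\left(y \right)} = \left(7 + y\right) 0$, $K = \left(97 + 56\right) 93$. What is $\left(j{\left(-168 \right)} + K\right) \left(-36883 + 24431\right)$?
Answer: $-177179508$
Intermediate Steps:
$K = 14229$ ($K = 153 \cdot 93 = 14229$)
$j{\left(y \right)} = 0$
$\left(j{\left(-168 \right)} + K\right) \left(-36883 + 24431\right) = \left(0 + 14229\right) \left(-36883 + 24431\right) = 14229 \left(-12452\right) = -177179508$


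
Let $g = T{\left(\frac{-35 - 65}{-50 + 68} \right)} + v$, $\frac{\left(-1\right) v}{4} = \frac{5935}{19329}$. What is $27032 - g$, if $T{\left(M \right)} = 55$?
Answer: $\frac{521462173}{19329} \approx 26978.0$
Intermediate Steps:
$v = - \frac{23740}{19329}$ ($v = - 4 \cdot \frac{5935}{19329} = - 4 \cdot 5935 \cdot \frac{1}{19329} = \left(-4\right) \frac{5935}{19329} = - \frac{23740}{19329} \approx -1.2282$)
$g = \frac{1039355}{19329}$ ($g = 55 - \frac{23740}{19329} = \frac{1039355}{19329} \approx 53.772$)
$27032 - g = 27032 - \frac{1039355}{19329} = \frac{521462173}{19329}$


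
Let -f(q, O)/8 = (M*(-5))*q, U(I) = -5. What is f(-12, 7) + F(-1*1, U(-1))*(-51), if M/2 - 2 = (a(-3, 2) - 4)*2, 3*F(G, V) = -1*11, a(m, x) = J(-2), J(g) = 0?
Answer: 5947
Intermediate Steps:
a(m, x) = 0
F(G, V) = -11/3 (F(G, V) = (-1*11)/3 = (⅓)*(-11) = -11/3)
M = -12 (M = 4 + 2*((0 - 4)*2) = 4 + 2*(-4*2) = 4 + 2*(-8) = 4 - 16 = -12)
f(q, O) = -480*q (f(q, O) = -8*(-12*(-5))*q = -480*q)
f(-12, 7) + F(-1*1, U(-1))*(-51) = -480*(-12) - 11/3*(-51) = 5760 + 187 = 5947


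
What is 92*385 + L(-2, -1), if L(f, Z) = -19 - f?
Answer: 35403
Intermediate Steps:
92*385 + L(-2, -1) = 92*385 + (-19 - 1*(-2)) = 35420 + (-19 + 2) = 35420 - 17 = 35403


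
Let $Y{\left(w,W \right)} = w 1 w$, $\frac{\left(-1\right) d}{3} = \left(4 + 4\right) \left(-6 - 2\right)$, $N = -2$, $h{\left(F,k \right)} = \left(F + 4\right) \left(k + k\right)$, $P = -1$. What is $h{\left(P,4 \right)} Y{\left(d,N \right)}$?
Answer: $884736$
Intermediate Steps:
$h{\left(F,k \right)} = 2 k \left(4 + F\right)$ ($h{\left(F,k \right)} = \left(4 + F\right) 2 k = 2 k \left(4 + F\right)$)
$d = 192$ ($d = - 3 \left(4 + 4\right) \left(-6 - 2\right) = - 3 \cdot 8 \left(-8\right) = \left(-3\right) \left(-64\right) = 192$)
$Y{\left(w,W \right)} = w^{2}$ ($Y{\left(w,W \right)} = w w = w^{2}$)
$h{\left(P,4 \right)} Y{\left(d,N \right)} = 2 \cdot 4 \left(4 - 1\right) 192^{2} = 2 \cdot 4 \cdot 3 \cdot 36864 = 24 \cdot 36864 = 884736$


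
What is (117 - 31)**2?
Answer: 7396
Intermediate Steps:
(117 - 31)**2 = 86**2 = 7396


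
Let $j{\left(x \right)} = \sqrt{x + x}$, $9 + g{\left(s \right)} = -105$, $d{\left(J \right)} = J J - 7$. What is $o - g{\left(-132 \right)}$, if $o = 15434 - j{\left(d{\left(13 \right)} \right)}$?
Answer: $15530$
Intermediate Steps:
$d{\left(J \right)} = -7 + J^{2}$ ($d{\left(J \right)} = J^{2} - 7 = -7 + J^{2}$)
$g{\left(s \right)} = -114$ ($g{\left(s \right)} = -9 - 105 = -114$)
$j{\left(x \right)} = \sqrt{2} \sqrt{x}$ ($j{\left(x \right)} = \sqrt{2 x} = \sqrt{2} \sqrt{x}$)
$o = 15416$ ($o = 15434 - \sqrt{2} \sqrt{-7 + 13^{2}} = 15434 - \sqrt{2} \sqrt{-7 + 169} = 15434 - \sqrt{2} \sqrt{162} = 15434 - \sqrt{2} \cdot 9 \sqrt{2} = 15434 - 18 = 15416$)
$o - g{\left(-132 \right)} = 15416 - -114 = 15416 + 114 = 15530$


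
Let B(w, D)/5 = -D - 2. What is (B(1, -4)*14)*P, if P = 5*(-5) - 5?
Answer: -4200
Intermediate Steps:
B(w, D) = -10 - 5*D (B(w, D) = 5*(-D - 2) = 5*(-2 - D) = -10 - 5*D)
P = -30 (P = -25 - 5 = -30)
(B(1, -4)*14)*P = ((-10 - 5*(-4))*14)*(-30) = ((-10 + 20)*14)*(-30) = (10*14)*(-30) = 140*(-30) = -4200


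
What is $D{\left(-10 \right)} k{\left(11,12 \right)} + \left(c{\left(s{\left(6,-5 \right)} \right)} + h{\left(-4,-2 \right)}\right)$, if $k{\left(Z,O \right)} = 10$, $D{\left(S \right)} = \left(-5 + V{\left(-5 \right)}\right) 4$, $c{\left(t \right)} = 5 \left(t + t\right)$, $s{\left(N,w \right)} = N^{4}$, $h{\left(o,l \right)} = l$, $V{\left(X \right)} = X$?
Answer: $12558$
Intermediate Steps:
$c{\left(t \right)} = 10 t$ ($c{\left(t \right)} = 5 \cdot 2 t = 10 t$)
$D{\left(S \right)} = -40$ ($D{\left(S \right)} = \left(-5 - 5\right) 4 = \left(-10\right) 4 = -40$)
$D{\left(-10 \right)} k{\left(11,12 \right)} + \left(c{\left(s{\left(6,-5 \right)} \right)} + h{\left(-4,-2 \right)}\right) = \left(-40\right) 10 - \left(2 - 10 \cdot 6^{4}\right) = -400 + \left(10 \cdot 1296 - 2\right) = -400 + \left(12960 - 2\right) = -400 + 12958 = 12558$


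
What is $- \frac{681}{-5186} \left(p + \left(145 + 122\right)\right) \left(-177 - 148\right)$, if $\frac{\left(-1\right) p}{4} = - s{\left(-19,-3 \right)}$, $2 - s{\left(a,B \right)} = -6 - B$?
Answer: $- \frac{63520275}{5186} \approx -12248.0$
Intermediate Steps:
$s{\left(a,B \right)} = 8 + B$ ($s{\left(a,B \right)} = 2 - \left(-6 - B\right) = 2 + \left(6 + B\right) = 8 + B$)
$p = 20$ ($p = - 4 \left(- (8 - 3)\right) = - 4 \left(\left(-1\right) 5\right) = \left(-4\right) \left(-5\right) = 20$)
$- \frac{681}{-5186} \left(p + \left(145 + 122\right)\right) \left(-177 - 148\right) = - \frac{681}{-5186} \left(20 + \left(145 + 122\right)\right) \left(-177 - 148\right) = \left(-681\right) \left(- \frac{1}{5186}\right) \left(20 + 267\right) \left(-325\right) = \frac{681 \cdot 287 \left(-325\right)}{5186} = \frac{681}{5186} \left(-93275\right) = - \frac{63520275}{5186}$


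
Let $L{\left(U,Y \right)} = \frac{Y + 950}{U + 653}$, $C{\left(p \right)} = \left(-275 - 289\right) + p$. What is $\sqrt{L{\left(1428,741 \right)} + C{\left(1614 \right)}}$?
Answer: $\frac{\sqrt{4550608021}}{2081} \approx 32.416$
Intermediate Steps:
$C{\left(p \right)} = -564 + p$
$L{\left(U,Y \right)} = \frac{950 + Y}{653 + U}$
$\sqrt{L{\left(1428,741 \right)} + C{\left(1614 \right)}} = \sqrt{\frac{950 + 741}{653 + 1428} + \left(-564 + 1614\right)} = \sqrt{\frac{1}{2081} \cdot 1691 + 1050} = \sqrt{\frac{1691}{2081} + 1050} = \sqrt{\frac{2186741}{2081}} = \frac{\sqrt{4550608021}}{2081}$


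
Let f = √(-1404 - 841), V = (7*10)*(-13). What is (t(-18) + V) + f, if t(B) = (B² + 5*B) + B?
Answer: -694 + I*√2245 ≈ -694.0 + 47.381*I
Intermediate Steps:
V = -910 (V = 70*(-13) = -910)
t(B) = B² + 6*B
f = I*√2245 (f = √(-2245) = I*√2245 ≈ 47.381*I)
(t(-18) + V) + f = (-18*(6 - 18) - 910) + I*√2245 = (-18*(-12) - 910) + I*√2245 = (216 - 910) + I*√2245 = -694 + I*√2245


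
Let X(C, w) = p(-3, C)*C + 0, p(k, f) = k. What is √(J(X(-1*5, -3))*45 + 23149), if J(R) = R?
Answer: 4*√1489 ≈ 154.35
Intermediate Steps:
X(C, w) = -3*C (X(C, w) = -3*C + 0 = -3*C)
√(J(X(-1*5, -3))*45 + 23149) = √(-(-3)*5*45 + 23149) = √(-3*(-5)*45 + 23149) = √(15*45 + 23149) = √(675 + 23149) = √23824 = 4*√1489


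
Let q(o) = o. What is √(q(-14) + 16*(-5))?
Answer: I*√94 ≈ 9.6954*I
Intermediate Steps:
√(q(-14) + 16*(-5)) = √(-14 + 16*(-5)) = √(-14 - 80) = √(-94) = I*√94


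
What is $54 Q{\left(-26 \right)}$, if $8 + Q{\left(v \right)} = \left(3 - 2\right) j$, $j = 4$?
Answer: $-216$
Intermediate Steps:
$Q{\left(v \right)} = -4$ ($Q{\left(v \right)} = -8 + \left(3 - 2\right) 4 = -8 + 1 \cdot 4 = -8 + 4 = -4$)
$54 Q{\left(-26 \right)} = 54 \left(-4\right) = -216$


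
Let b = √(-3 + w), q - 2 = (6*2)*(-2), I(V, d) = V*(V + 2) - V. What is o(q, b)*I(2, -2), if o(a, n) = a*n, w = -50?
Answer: -132*I*√53 ≈ -960.97*I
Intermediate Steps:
I(V, d) = -V + V*(2 + V) (I(V, d) = V*(2 + V) - V = -V + V*(2 + V))
q = -22 (q = 2 + (6*2)*(-2) = 2 + 12*(-2) = 2 - 24 = -22)
b = I*√53 (b = √(-3 - 50) = √(-53) = I*√53 ≈ 7.2801*I)
o(q, b)*I(2, -2) = (-22*I*√53)*(2*(1 + 2)) = (-22*I*√53)*(2*3) = -22*I*√53*6 = -132*I*√53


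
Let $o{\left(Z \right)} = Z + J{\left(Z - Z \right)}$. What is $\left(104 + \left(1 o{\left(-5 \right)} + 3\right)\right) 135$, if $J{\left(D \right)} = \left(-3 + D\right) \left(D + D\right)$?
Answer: $13770$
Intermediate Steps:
$J{\left(D \right)} = 2 D \left(-3 + D\right)$ ($J{\left(D \right)} = \left(-3 + D\right) 2 D = 2 D \left(-3 + D\right)$)
$o{\left(Z \right)} = Z$ ($o{\left(Z \right)} = Z + 2 \left(Z - Z\right) \left(-3 + \left(Z - Z\right)\right) = Z + 2 \cdot 0 \left(-3 + 0\right) = Z + 2 \cdot 0 \left(-3\right) = Z + 0 = Z$)
$\left(104 + \left(1 o{\left(-5 \right)} + 3\right)\right) 135 = \left(104 + \left(1 \left(-5\right) + 3\right)\right) 135 = \left(104 + \left(-5 + 3\right)\right) 135 = \left(104 - 2\right) 135 = 102 \cdot 135 = 13770$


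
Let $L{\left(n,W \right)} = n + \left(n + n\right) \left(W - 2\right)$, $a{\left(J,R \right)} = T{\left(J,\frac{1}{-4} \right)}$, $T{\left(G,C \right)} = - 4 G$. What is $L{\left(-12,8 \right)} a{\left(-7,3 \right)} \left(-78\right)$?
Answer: $340704$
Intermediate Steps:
$a{\left(J,R \right)} = - 4 J$
$L{\left(n,W \right)} = n + 2 n \left(-2 + W\right)$
$L{\left(-12,8 \right)} a{\left(-7,3 \right)} \left(-78\right) = - 12 \left(-3 + 2 \cdot 8\right) \left(-4\right) \left(-7\right) \left(-78\right) = - 12 \left(-3 + 16\right) 28 \left(-78\right) = \left(-12\right) 13 \left(-2184\right) = \left(-156\right) \left(-2184\right) = 340704$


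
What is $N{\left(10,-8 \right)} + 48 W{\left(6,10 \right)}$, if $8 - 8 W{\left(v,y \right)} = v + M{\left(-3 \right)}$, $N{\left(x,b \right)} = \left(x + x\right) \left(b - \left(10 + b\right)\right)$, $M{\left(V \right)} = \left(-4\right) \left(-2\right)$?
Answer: $-236$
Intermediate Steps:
$M{\left(V \right)} = 8$
$N{\left(x,b \right)} = - 20 x$ ($N{\left(x,b \right)} = 2 x \left(-10\right) = - 20 x$)
$W{\left(v,y \right)} = - \frac{v}{8}$ ($W{\left(v,y \right)} = 1 - \frac{v + 8}{8} = 1 - \frac{8 + v}{8} = 1 - \left(1 + \frac{v}{8}\right) = - \frac{v}{8}$)
$N{\left(10,-8 \right)} + 48 W{\left(6,10 \right)} = \left(-20\right) 10 + 48 \left(\left(- \frac{1}{8}\right) 6\right) = -200 + 48 \left(- \frac{3}{4}\right) = -200 - 36 = -236$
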